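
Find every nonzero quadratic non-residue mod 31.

3,6,11,12,13,15,17,21,22,23,24,26,27,29,30

Square k = 1,…,15 (k and 31−k give the same square):
1²=1, 2²=4, 3²=9, 4²=16, 5²=25, 6²≡5, 7²≡18, 8²≡2, 9²≡19, 10²≡7, 11²≡28, 12²≡20, 13²≡14, 14²≡10, 15²≡8 (mod 31).
The residues are {1, 2, 4, 5, 7, 8, 9, 10, 14, 16, 18, 19, 20, 25, 28}; the non-residues are the remaining 15 nonzero classes.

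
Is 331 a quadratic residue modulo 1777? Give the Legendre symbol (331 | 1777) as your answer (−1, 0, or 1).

Reciprocity: 331 ≡ 3 and 1777 ≡ 1 (mod 4), so (331/1777) = +(1777/331).
Reduce top mod 331: now compute (122/331).
Pull out 2: since 331 ≡ 3 (mod 8), (2/331) = -1.
Reciprocity: 61 ≡ 1 and 331 ≡ 3 (mod 4), so (61/331) = +(331/61).
Reduce top mod 61: now compute (26/61).
Pull out 2: since 61 ≡ 5 (mod 8), (2/61) = -1.
Reciprocity: 13 ≡ 1 and 61 ≡ 1 (mod 4), so (13/61) = +(61/13).
Reduce top mod 13: now compute (9/13).
Reciprocity: 9 ≡ 1 and 13 ≡ 1 (mod 4), so (9/13) = +(13/9).
Reduce top mod 9: now compute (4/9).
Pull out 2^2: since 9 ≡ 1 (mod 8), (2/9) = +1, so (2/9)^2 = +1.
Reached (1/9) = 1. Collecting the sign flips along the way, the symbol is +1.

1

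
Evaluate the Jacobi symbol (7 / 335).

1

Reciprocity: 7 ≡ 3 and 335 ≡ 3 (mod 4), so (7/335) = −(335/7).
Reduce top mod 7: now compute (6/7).
Pull out 2: since 7 ≡ 7 (mod 8), (2/7) = +1.
Reciprocity: 3 ≡ 3 and 7 ≡ 3 (mod 4), so (3/7) = −(7/3).
Reduce top mod 3: now compute (1/3).
Reached (1/3) = 1. Collecting the sign flips along the way, the symbol is +1.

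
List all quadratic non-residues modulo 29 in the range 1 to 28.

2, 3, 8, 10, 11, 12, 14, 15, 17, 18, 19, 21, 26, 27

Square k = 1,…,14 (k and 29−k give the same square):
1²=1, 2²=4, 3²=9, 4²=16, 5²=25, 6²≡7, 7²≡20, 8²≡6, 9²≡23, 10²≡13, 11²≡5, 12²≡28, 13²≡24, 14²≡22 (mod 29).
The residues are {1, 4, 5, 6, 7, 9, 13, 16, 20, 22, 23, 24, 25, 28}; the non-residues are the remaining 14 nonzero classes.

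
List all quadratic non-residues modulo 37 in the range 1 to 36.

2, 5, 6, 8, 13, 14, 15, 17, 18, 19, 20, 22, 23, 24, 29, 31, 32, 35

Square k = 1,…,18 (k and 37−k give the same square):
1²=1, 2²=4, 3²=9, 4²=16, 5²=25, 6²=36, 7²≡12, 8²≡27, 9²≡7, 10²≡26, 11²≡10, 12²≡33, 13²≡21, 14²≡11, 15²≡3, 16²≡34, 17²≡30, 18²≡28 (mod 37).
The residues are {1, 3, 4, 7, 9, 10, 11, 12, 16, 21, 25, 26, 27, 28, 30, 33, 34, 36}; the non-residues are the remaining 18 nonzero classes.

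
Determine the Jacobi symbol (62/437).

Pull out 2: since 437 ≡ 5 (mod 8), (2/437) = -1.
Reciprocity: 31 ≡ 3 and 437 ≡ 1 (mod 4), so (31/437) = +(437/31).
Reduce top mod 31: now compute (3/31).
Reciprocity: 3 ≡ 3 and 31 ≡ 3 (mod 4), so (3/31) = −(31/3).
Reduce top mod 3: now compute (1/3).
Reached (1/3) = 1. Collecting the sign flips along the way, the symbol is +1.

1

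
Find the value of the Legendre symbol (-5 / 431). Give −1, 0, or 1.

First reduce: -5 ≡ 426 (mod 431).
Pull out 2: since 431 ≡ 7 (mod 8), (2/431) = +1.
Reciprocity: 213 ≡ 1 and 431 ≡ 3 (mod 4), so (213/431) = +(431/213).
Reduce top mod 213: now compute (5/213).
Reciprocity: 5 ≡ 1 and 213 ≡ 1 (mod 4), so (5/213) = +(213/5).
Reduce top mod 5: now compute (3/5).
Reciprocity: 3 ≡ 3 and 5 ≡ 1 (mod 4), so (3/5) = +(5/3).
Reduce top mod 3: now compute (2/3).
Pull out 2: since 3 ≡ 3 (mod 8), (2/3) = -1.
Reached (1/3) = 1. Collecting the sign flips along the way, the symbol is -1.

-1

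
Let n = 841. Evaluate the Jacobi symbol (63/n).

Reciprocity: 63 ≡ 3 and 841 ≡ 1 (mod 4), so (63/841) = +(841/63).
Reduce top mod 63: now compute (22/63).
Pull out 2: since 63 ≡ 7 (mod 8), (2/63) = +1.
Reciprocity: 11 ≡ 3 and 63 ≡ 3 (mod 4), so (11/63) = −(63/11).
Reduce top mod 11: now compute (8/11).
Pull out 2^3: since 11 ≡ 3 (mod 8), (2/11) = -1, so (2/11)^3 = -1.
Reached (1/11) = 1. Collecting the sign flips along the way, the symbol is +1.

1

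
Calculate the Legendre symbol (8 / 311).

1

Pull out 2^3: since 311 ≡ 7 (mod 8), (2/311) = +1, so (2/311)^3 = +1.
Reached (1/311) = 1. Collecting the sign flips along the way, the symbol is +1.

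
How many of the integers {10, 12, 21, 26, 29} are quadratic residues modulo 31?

1

(10/31) = +1 → QR.
(12/31) = -1 → non-residue.
(21/31) = -1 → non-residue.
(26/31) = -1 → non-residue.
(29/31) = -1 → non-residue.
Total quadratic residues among the 5: 1.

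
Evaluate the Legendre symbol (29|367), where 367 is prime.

-1

Euler's criterion: (29/367) ≡ 29^183 (mod 367).
29^2 ≡ 107 (mod 367)
29^4 ≡ 72 (mod 367)
29^8 ≡ 46 (mod 367)
29^16 ≡ 281 (mod 367)
29^32 ≡ 56 (mod 367)
29^64 ≡ 200 (mod 367)
29^128 ≡ 364 (mod 367)
29^183 = 29^(128+32+16+4+2+1) ≡ 366 (mod 367).
Result is 366 ≡ −1, so (29/367) = −1.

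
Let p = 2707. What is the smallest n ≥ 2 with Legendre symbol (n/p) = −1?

(2/2707) = −1, so 2 is the smallest positive non-residue mod 2707.

2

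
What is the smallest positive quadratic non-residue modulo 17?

3

(2/17) = +1, so 2 is a residue.
(3/17) = −1, so 3 is the smallest positive non-residue mod 17.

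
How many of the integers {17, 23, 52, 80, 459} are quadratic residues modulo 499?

2

(17/499) = -1 → non-residue.
(23/499) = -1 → non-residue.
(52/499) = -1 → non-residue.
(80/499) = +1 → QR.
(459/499) = +1 → QR.
Total quadratic residues among the 5: 2.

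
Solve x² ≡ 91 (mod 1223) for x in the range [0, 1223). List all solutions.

111, 1112

Since 1223 ≡ 3 (mod 4), a square root of 91 is 91^((1223+1)/4) = 91^306 mod 1223.
Repeated squaring: 91^2≡943, 91^4≡128, 91^8≡485, 91^16≡409, 91^32≡953, 91^64≡743, 91^128≡476, 91^256≡321 (mod 1223).
91^306 = 91^(256+32+16+2) ≡ 1112 (mod 1223).
Check: 1112² = 1236544 ≡ 91 (mod 1223). The two roots are 111 and 1112.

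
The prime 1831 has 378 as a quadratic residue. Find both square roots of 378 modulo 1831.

Since 1831 ≡ 3 (mod 4), a square root of 378 is 378^((1831+1)/4) = 378^458 mod 1831.
Repeated squaring: 378^2≡66, 378^4≡694, 378^8≡83, 378^16≡1396, 378^32≡632, 378^64≡266, 378^128≡1178, 378^256≡1617 (mod 1831).
378^458 = 378^(256+128+64+8+2) ≡ 47 (mod 1831).
Check: 47² = 2209 ≡ 378 (mod 1831). The two roots are 47 and 1784.

47, 1784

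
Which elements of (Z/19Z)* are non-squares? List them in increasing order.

Square k = 1,…,9 (k and 19−k give the same square):
1²=1, 2²=4, 3²=9, 4²=16, 5²≡6, 6²≡17, 7²≡11, 8²≡7, 9²≡5 (mod 19).
The residues are {1, 4, 5, 6, 7, 9, 11, 16, 17}; the non-residues are the remaining 9 nonzero classes.

2 3 8 10 12 13 14 15 18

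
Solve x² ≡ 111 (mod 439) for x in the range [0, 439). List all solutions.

Since 439 ≡ 3 (mod 4), a square root of 111 is 111^((439+1)/4) = 111^110 mod 439.
Repeated squaring: 111^2≡29, 111^4≡402, 111^8≡52, 111^16≡70, 111^32≡71, 111^64≡212 (mod 439).
111^110 = 111^(64+32+8+4+2) ≡ 289 (mod 439).
Check: 289² = 83521 ≡ 111 (mod 439). The two roots are 150 and 289.

150, 289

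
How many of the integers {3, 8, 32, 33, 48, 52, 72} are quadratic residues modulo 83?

(3/83) = +1 → QR.
(8/83) = -1 → non-residue.
(32/83) = -1 → non-residue.
(33/83) = +1 → QR.
(48/83) = +1 → QR.
(52/83) = -1 → non-residue.
(72/83) = -1 → non-residue.
Total quadratic residues among the 7: 3.

3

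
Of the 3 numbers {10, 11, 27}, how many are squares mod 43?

(10/43) = +1 → QR.
(11/43) = +1 → QR.
(27/43) = -1 → non-residue.
Total quadratic residues among the 3: 2.

2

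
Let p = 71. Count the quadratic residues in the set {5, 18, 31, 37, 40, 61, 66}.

(5/71) = +1 → QR.
(18/71) = +1 → QR.
(31/71) = -1 → non-residue.
(37/71) = +1 → QR.
(40/71) = +1 → QR.
(61/71) = -1 → non-residue.
(66/71) = -1 → non-residue.
Total quadratic residues among the 7: 4.

4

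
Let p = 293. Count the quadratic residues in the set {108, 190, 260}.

(108/293) = -1 → non-residue.
(190/293) = -1 → non-residue.
(260/293) = +1 → QR.
Total quadratic residues among the 3: 1.

1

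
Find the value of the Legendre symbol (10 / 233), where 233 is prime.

-1

Pull out 2: since 233 ≡ 1 (mod 8), (2/233) = +1.
Reciprocity: 5 ≡ 1 and 233 ≡ 1 (mod 4), so (5/233) = +(233/5).
Reduce top mod 5: now compute (3/5).
Reciprocity: 3 ≡ 3 and 5 ≡ 1 (mod 4), so (3/5) = +(5/3).
Reduce top mod 3: now compute (2/3).
Pull out 2: since 3 ≡ 3 (mod 8), (2/3) = -1.
Reached (1/3) = 1. Collecting the sign flips along the way, the symbol is -1.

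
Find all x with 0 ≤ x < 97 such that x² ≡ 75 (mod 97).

97 ≡ 1 (mod 4), so we find a root by search.
Trying successive values, 47² = 2209 ≡ 75 (mod 97). The other root is 97 − 47 = 50.

47, 50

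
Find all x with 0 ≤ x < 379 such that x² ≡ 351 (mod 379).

110, 269

Since 379 ≡ 3 (mod 4), a square root of 351 is 351^((379+1)/4) = 351^95 mod 379.
Repeated squaring: 351^2≡26, 351^4≡297, 351^8≡281, 351^16≡129, 351^32≡344, 351^64≡88 (mod 379).
351^95 = 351^(64+16+8+4+2+1) ≡ 110 (mod 379).
Check: 110² = 12100 ≡ 351 (mod 379). The two roots are 110 and 269.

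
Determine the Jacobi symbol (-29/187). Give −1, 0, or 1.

-1

First reduce: -29 ≡ 158 (mod 187).
Pull out 2: since 187 ≡ 3 (mod 8), (2/187) = -1.
Reciprocity: 79 ≡ 3 and 187 ≡ 3 (mod 4), so (79/187) = −(187/79).
Reduce top mod 79: now compute (29/79).
Reciprocity: 29 ≡ 1 and 79 ≡ 3 (mod 4), so (29/79) = +(79/29).
Reduce top mod 29: now compute (21/29).
Reciprocity: 21 ≡ 1 and 29 ≡ 1 (mod 4), so (21/29) = +(29/21).
Reduce top mod 21: now compute (8/21).
Pull out 2^3: since 21 ≡ 5 (mod 8), (2/21) = -1, so (2/21)^3 = -1.
Reached (1/21) = 1. Collecting the sign flips along the way, the symbol is -1.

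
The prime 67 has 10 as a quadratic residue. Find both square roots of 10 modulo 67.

Since 67 ≡ 3 (mod 4), a square root of 10 is 10^((67+1)/4) = 10^17 mod 67.
Repeated squaring: 10^2≡33, 10^4≡17, 10^8≡21, 10^16≡39 (mod 67).
10^17 = 10^(16+1) ≡ 55 (mod 67).
Check: 55² = 3025 ≡ 10 (mod 67). The two roots are 12 and 55.

12, 55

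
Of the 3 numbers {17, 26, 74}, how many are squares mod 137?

2

(17/137) = +1 → QR.
(26/137) = -1 → non-residue.
(74/137) = +1 → QR.
Total quadratic residues among the 3: 2.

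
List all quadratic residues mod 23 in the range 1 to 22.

1,2,3,4,6,8,9,12,13,16,18

Square k = 1,…,11 (k and 23−k give the same square):
1²=1, 2²=4, 3²=9, 4²=16, 5²≡2, 6²≡13, 7²≡3, 8²≡18, 9²≡12, 10²≡8, 11²≡6 (mod 23).
So the quadratic residues mod 23 are {1, 2, 3, 4, 6, 8, 9, 12, 13, 16, 18}.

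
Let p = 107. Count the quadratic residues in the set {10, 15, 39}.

2

(10/107) = +1 → QR.
(15/107) = -1 → non-residue.
(39/107) = +1 → QR.
Total quadratic residues among the 3: 2.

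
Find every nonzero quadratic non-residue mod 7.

Square k = 1,…,3 (k and 7−k give the same square):
1²=1, 2²=4, 3²≡2 (mod 7).
The residues are {1, 2, 4}; the non-residues are the remaining 3 nonzero classes.

3,5,6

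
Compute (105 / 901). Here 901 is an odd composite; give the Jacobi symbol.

-1

Reciprocity: 105 ≡ 1 and 901 ≡ 1 (mod 4), so (105/901) = +(901/105).
Reduce top mod 105: now compute (61/105).
Reciprocity: 61 ≡ 1 and 105 ≡ 1 (mod 4), so (61/105) = +(105/61).
Reduce top mod 61: now compute (44/61).
Pull out 2^2: since 61 ≡ 5 (mod 8), (2/61) = -1, so (2/61)^2 = +1.
Reciprocity: 11 ≡ 3 and 61 ≡ 1 (mod 4), so (11/61) = +(61/11).
Reduce top mod 11: now compute (6/11).
Pull out 2: since 11 ≡ 3 (mod 8), (2/11) = -1.
Reciprocity: 3 ≡ 3 and 11 ≡ 3 (mod 4), so (3/11) = −(11/3).
Reduce top mod 3: now compute (2/3).
Pull out 2: since 3 ≡ 3 (mod 8), (2/3) = -1.
Reached (1/3) = 1. Collecting the sign flips along the way, the symbol is -1.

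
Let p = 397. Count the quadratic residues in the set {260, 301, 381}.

2

(260/397) = +1 → QR.
(301/397) = -1 → non-residue.
(381/397) = +1 → QR.
Total quadratic residues among the 3: 2.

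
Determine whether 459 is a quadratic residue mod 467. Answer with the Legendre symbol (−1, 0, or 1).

1

Euler's criterion: (459/467) ≡ 459^233 (mod 467).
459^2 ≡ 64 (mod 467)
459^4 ≡ 360 (mod 467)
459^8 ≡ 241 (mod 467)
459^16 ≡ 173 (mod 467)
459^32 ≡ 41 (mod 467)
459^64 ≡ 280 (mod 467)
459^128 ≡ 411 (mod 467)
459^233 = 459^(128+64+32+8+1) ≡ 1 (mod 467).
Result is 1, so (459/467) = 1.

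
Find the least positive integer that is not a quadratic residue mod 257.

3

(2/257) = +1, so 2 is a residue.
(3/257) = −1, so 3 is the smallest positive non-residue mod 257.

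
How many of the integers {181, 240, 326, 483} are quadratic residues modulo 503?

(181/503) = -1 → non-residue.
(240/503) = -1 → non-residue.
(326/503) = -1 → non-residue.
(483/503) = +1 → QR.
Total quadratic residues among the 4: 1.

1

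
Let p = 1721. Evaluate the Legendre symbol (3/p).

Reciprocity: 3 ≡ 3 and 1721 ≡ 1 (mod 4), so (3/1721) = +(1721/3).
Reduce top mod 3: now compute (2/3).
Pull out 2: since 3 ≡ 3 (mod 8), (2/3) = -1.
Reached (1/3) = 1. Collecting the sign flips along the way, the symbol is -1.

-1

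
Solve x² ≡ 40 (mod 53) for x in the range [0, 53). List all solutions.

26, 27

53 ≡ 1 (mod 4), so we find a root by search.
Trying successive values, 26² = 676 ≡ 40 (mod 53). The other root is 53 − 26 = 27.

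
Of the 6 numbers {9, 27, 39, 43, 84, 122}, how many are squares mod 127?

3

(9/127) = +1 → QR.
(27/127) = -1 → non-residue.
(39/127) = -1 → non-residue.
(43/127) = -1 → non-residue.
(84/127) = +1 → QR.
(122/127) = +1 → QR.
Total quadratic residues among the 6: 3.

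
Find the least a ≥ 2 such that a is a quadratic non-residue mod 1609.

(2/1609) = +1, so 2 is a residue.
(3/1609) = +1, so 3 is a residue.
(4/1609) = +1, so 4 is a residue.
(5/1609) = +1, so 5 is a residue.
(6/1609) = +1, so 6 is a residue.
(7/1609) = −1, so 7 is the smallest positive non-residue mod 1609.

7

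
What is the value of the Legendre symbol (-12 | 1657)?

First reduce: -12 ≡ 1645 (mod 1657).
Reciprocity: 1645 ≡ 1 and 1657 ≡ 1 (mod 4), so (1645/1657) = +(1657/1645).
Reduce top mod 1645: now compute (12/1645).
Pull out 2^2: since 1645 ≡ 5 (mod 8), (2/1645) = -1, so (2/1645)^2 = +1.
Reciprocity: 3 ≡ 3 and 1645 ≡ 1 (mod 4), so (3/1645) = +(1645/3).
Reduce top mod 3: now compute (1/3).
Reached (1/3) = 1. Collecting the sign flips along the way, the symbol is +1.

1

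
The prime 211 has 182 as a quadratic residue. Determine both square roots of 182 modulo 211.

Since 211 ≡ 3 (mod 4), a square root of 182 is 182^((211+1)/4) = 182^53 mod 211.
Repeated squaring: 182^2≡208, 182^4≡9, 182^8≡81, 182^16≡20, 182^32≡189 (mod 211).
182^53 = 182^(32+16+4+1) ≡ 56 (mod 211).
Check: 56² = 3136 ≡ 182 (mod 211). The two roots are 56 and 155.

56, 155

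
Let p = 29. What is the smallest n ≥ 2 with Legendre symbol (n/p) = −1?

(2/29) = −1, so 2 is the smallest positive non-residue mod 29.

2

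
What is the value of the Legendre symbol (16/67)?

Pull out 2^4: since 67 ≡ 3 (mod 8), (2/67) = -1, so (2/67)^4 = +1.
Reached (1/67) = 1. Collecting the sign flips along the way, the symbol is +1.

1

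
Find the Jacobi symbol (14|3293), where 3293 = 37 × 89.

1

Pull out 2: since 3293 ≡ 5 (mod 8), (2/3293) = -1.
Reciprocity: 7 ≡ 3 and 3293 ≡ 1 (mod 4), so (7/3293) = +(3293/7).
Reduce top mod 7: now compute (3/7).
Reciprocity: 3 ≡ 3 and 7 ≡ 3 (mod 4), so (3/7) = −(7/3).
Reduce top mod 3: now compute (1/3).
Reached (1/3) = 1. Collecting the sign flips along the way, the symbol is +1.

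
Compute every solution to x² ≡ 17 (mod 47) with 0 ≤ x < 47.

Since 47 ≡ 3 (mod 4), a square root of 17 is 17^((47+1)/4) = 17^12 mod 47.
Repeated squaring: 17^2≡7, 17^4≡2, 17^8≡4 (mod 47).
17^12 = 17^(8+4) ≡ 8 (mod 47).
Check: 8² = 64 ≡ 17 (mod 47). The two roots are 8 and 39.

8, 39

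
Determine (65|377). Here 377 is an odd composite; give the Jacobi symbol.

0

Reciprocity: 65 ≡ 1 and 377 ≡ 1 (mod 4), so (65/377) = +(377/65).
Reduce top mod 65: now compute (52/65).
Pull out 2^2: since 65 ≡ 1 (mod 8), (2/65) = +1, so (2/65)^2 = +1.
Reciprocity: 13 ≡ 1 and 65 ≡ 1 (mod 4), so (13/65) = +(65/13).
Reduce top mod 13: now compute (0/13).
Top reduces to 0: gcd > 1, so the symbol is 0.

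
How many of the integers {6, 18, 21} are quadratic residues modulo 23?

(6/23) = +1 → QR.
(18/23) = +1 → QR.
(21/23) = -1 → non-residue.
Total quadratic residues among the 3: 2.

2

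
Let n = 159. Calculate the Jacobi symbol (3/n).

Reciprocity: 3 ≡ 3 and 159 ≡ 3 (mod 4), so (3/159) = −(159/3).
Reduce top mod 3: now compute (0/3).
Top reduces to 0: gcd > 1, so the symbol is 0.

0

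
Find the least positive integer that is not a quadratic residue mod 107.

2

(2/107) = −1, so 2 is the smallest positive non-residue mod 107.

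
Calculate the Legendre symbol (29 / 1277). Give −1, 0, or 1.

Reciprocity: 29 ≡ 1 and 1277 ≡ 1 (mod 4), so (29/1277) = +(1277/29).
Reduce top mod 29: now compute (1/29).
Reached (1/29) = 1. Collecting the sign flips along the way, the symbol is +1.

1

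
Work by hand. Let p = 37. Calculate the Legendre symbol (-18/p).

-1

Euler's criterion: (-18/37) ≡ 19^18 (mod 37).
19^2 ≡ 28 (mod 37)
19^4 ≡ 7 (mod 37)
19^8 ≡ 12 (mod 37)
19^16 ≡ 33 (mod 37)
19^18 = 19^(16+2) ≡ 36 (mod 37).
Result is 36 ≡ −1, so (-18/37) = −1.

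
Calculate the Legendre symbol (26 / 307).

Pull out 2: since 307 ≡ 3 (mod 8), (2/307) = -1.
Reciprocity: 13 ≡ 1 and 307 ≡ 3 (mod 4), so (13/307) = +(307/13).
Reduce top mod 13: now compute (8/13).
Pull out 2^3: since 13 ≡ 5 (mod 8), (2/13) = -1, so (2/13)^3 = -1.
Reached (1/13) = 1. Collecting the sign flips along the way, the symbol is +1.

1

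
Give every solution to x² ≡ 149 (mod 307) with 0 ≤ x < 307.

145, 162

Since 307 ≡ 3 (mod 4), a square root of 149 is 149^((307+1)/4) = 149^77 mod 307.
Repeated squaring: 149^2≡97, 149^4≡199, 149^8≡305, 149^16≡4, 149^32≡16, 149^64≡256 (mod 307).
149^77 = 149^(64+8+4+1) ≡ 145 (mod 307).
Check: 145² = 21025 ≡ 149 (mod 307). The two roots are 145 and 162.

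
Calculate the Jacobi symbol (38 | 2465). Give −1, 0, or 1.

Pull out 2: since 2465 ≡ 1 (mod 8), (2/2465) = +1.
Reciprocity: 19 ≡ 3 and 2465 ≡ 1 (mod 4), so (19/2465) = +(2465/19).
Reduce top mod 19: now compute (14/19).
Pull out 2: since 19 ≡ 3 (mod 8), (2/19) = -1.
Reciprocity: 7 ≡ 3 and 19 ≡ 3 (mod 4), so (7/19) = −(19/7).
Reduce top mod 7: now compute (5/7).
Reciprocity: 5 ≡ 1 and 7 ≡ 3 (mod 4), so (5/7) = +(7/5).
Reduce top mod 5: now compute (2/5).
Pull out 2: since 5 ≡ 5 (mod 8), (2/5) = -1.
Reached (1/5) = 1. Collecting the sign flips along the way, the symbol is -1.

-1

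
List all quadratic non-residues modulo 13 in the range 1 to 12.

Square k = 1,…,6 (k and 13−k give the same square):
1²=1, 2²=4, 3²=9, 4²≡3, 5²≡12, 6²≡10 (mod 13).
The residues are {1, 3, 4, 9, 10, 12}; the non-residues are the remaining 6 nonzero classes.

2 5 6 7 8 11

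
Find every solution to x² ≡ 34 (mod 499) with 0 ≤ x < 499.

212, 287

Since 499 ≡ 3 (mod 4), a square root of 34 is 34^((499+1)/4) = 34^125 mod 499.
Repeated squaring: 34^2≡158, 34^4≡14, 34^8≡196, 34^16≡492, 34^32≡49, 34^64≡405 (mod 499).
34^125 = 34^(64+32+16+8+4+1) ≡ 287 (mod 499).
Check: 287² = 82369 ≡ 34 (mod 499). The two roots are 212 and 287.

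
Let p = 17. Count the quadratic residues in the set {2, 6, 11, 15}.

2

(2/17) = +1 → QR.
(6/17) = -1 → non-residue.
(11/17) = -1 → non-residue.
(15/17) = +1 → QR.
Total quadratic residues among the 4: 2.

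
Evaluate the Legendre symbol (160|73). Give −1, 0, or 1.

First reduce: 160 ≡ 14 (mod 73).
Pull out 2: since 73 ≡ 1 (mod 8), (2/73) = +1.
Reciprocity: 7 ≡ 3 and 73 ≡ 1 (mod 4), so (7/73) = +(73/7).
Reduce top mod 7: now compute (3/7).
Reciprocity: 3 ≡ 3 and 7 ≡ 3 (mod 4), so (3/7) = −(7/3).
Reduce top mod 3: now compute (1/3).
Reached (1/3) = 1. Collecting the sign flips along the way, the symbol is -1.

-1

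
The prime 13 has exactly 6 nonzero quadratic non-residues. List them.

Square k = 1,…,6 (k and 13−k give the same square):
1²=1, 2²=4, 3²=9, 4²≡3, 5²≡12, 6²≡10 (mod 13).
The residues are {1, 3, 4, 9, 10, 12}; the non-residues are the remaining 6 nonzero classes.

2 5 6 7 8 11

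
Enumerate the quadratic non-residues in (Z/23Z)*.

Square k = 1,…,11 (k and 23−k give the same square):
1²=1, 2²=4, 3²=9, 4²=16, 5²≡2, 6²≡13, 7²≡3, 8²≡18, 9²≡12, 10²≡8, 11²≡6 (mod 23).
The residues are {1, 2, 3, 4, 6, 8, 9, 12, 13, 16, 18}; the non-residues are the remaining 11 nonzero classes.

5,7,10,11,14,15,17,19,20,21,22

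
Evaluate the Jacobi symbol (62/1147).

0

Pull out 2: since 1147 ≡ 3 (mod 8), (2/1147) = -1.
Reciprocity: 31 ≡ 3 and 1147 ≡ 3 (mod 4), so (31/1147) = −(1147/31).
Reduce top mod 31: now compute (0/31).
Top reduces to 0: gcd > 1, so the symbol is 0.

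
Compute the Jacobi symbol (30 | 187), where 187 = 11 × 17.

Pull out 2: since 187 ≡ 3 (mod 8), (2/187) = -1.
Reciprocity: 15 ≡ 3 and 187 ≡ 3 (mod 4), so (15/187) = −(187/15).
Reduce top mod 15: now compute (7/15).
Reciprocity: 7 ≡ 3 and 15 ≡ 3 (mod 4), so (7/15) = −(15/7).
Reduce top mod 7: now compute (1/7).
Reached (1/7) = 1. Collecting the sign flips along the way, the symbol is -1.

-1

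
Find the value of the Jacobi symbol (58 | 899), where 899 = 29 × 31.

Pull out 2: since 899 ≡ 3 (mod 8), (2/899) = -1.
Reciprocity: 29 ≡ 1 and 899 ≡ 3 (mod 4), so (29/899) = +(899/29).
Reduce top mod 29: now compute (0/29).
Top reduces to 0: gcd > 1, so the symbol is 0.

0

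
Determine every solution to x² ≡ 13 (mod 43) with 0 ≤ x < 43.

20, 23

Since 43 ≡ 3 (mod 4), a square root of 13 is 13^((43+1)/4) = 13^11 mod 43.
Repeated squaring: 13^2≡40, 13^4≡9, 13^8≡38 (mod 43).
13^11 = 13^(8+2+1) ≡ 23 (mod 43).
Check: 23² = 529 ≡ 13 (mod 43). The two roots are 20 and 23.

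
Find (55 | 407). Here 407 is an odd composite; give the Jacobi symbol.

0

Reciprocity: 55 ≡ 3 and 407 ≡ 3 (mod 4), so (55/407) = −(407/55).
Reduce top mod 55: now compute (22/55).
Pull out 2: since 55 ≡ 7 (mod 8), (2/55) = +1.
Reciprocity: 11 ≡ 3 and 55 ≡ 3 (mod 4), so (11/55) = −(55/11).
Reduce top mod 11: now compute (0/11).
Top reduces to 0: gcd > 1, so the symbol is 0.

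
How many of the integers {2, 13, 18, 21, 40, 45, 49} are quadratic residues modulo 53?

(2/53) = -1 → non-residue.
(13/53) = +1 → QR.
(18/53) = -1 → non-residue.
(21/53) = -1 → non-residue.
(40/53) = +1 → QR.
(45/53) = -1 → non-residue.
(49/53) = +1 → QR.
Total quadratic residues among the 7: 3.

3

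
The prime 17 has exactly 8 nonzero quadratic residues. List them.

Square k = 1,…,8 (k and 17−k give the same square):
1²=1, 2²=4, 3²=9, 4²=16, 5²≡8, 6²≡2, 7²≡15, 8²≡13 (mod 17).
So the quadratic residues mod 17 are {1, 2, 4, 8, 9, 13, 15, 16}.

1,2,4,8,9,13,15,16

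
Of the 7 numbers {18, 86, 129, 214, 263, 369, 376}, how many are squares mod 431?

(18/431) = +1 → QR.
(86/431) = -1 → non-residue.
(129/431) = -1 → non-residue.
(214/431) = -1 → non-residue.
(263/431) = +1 → QR.
(369/431) = +1 → QR.
(376/431) = -1 → non-residue.
Total quadratic residues among the 7: 3.

3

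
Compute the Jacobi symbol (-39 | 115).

-1

First reduce: -39 ≡ 76 (mod 115).
Pull out 2^2: since 115 ≡ 3 (mod 8), (2/115) = -1, so (2/115)^2 = +1.
Reciprocity: 19 ≡ 3 and 115 ≡ 3 (mod 4), so (19/115) = −(115/19).
Reduce top mod 19: now compute (1/19).
Reached (1/19) = 1. Collecting the sign flips along the way, the symbol is -1.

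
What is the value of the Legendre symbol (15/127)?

Reciprocity: 15 ≡ 3 and 127 ≡ 3 (mod 4), so (15/127) = −(127/15).
Reduce top mod 15: now compute (7/15).
Reciprocity: 7 ≡ 3 and 15 ≡ 3 (mod 4), so (7/15) = −(15/7).
Reduce top mod 7: now compute (1/7).
Reached (1/7) = 1. Collecting the sign flips along the way, the symbol is +1.

1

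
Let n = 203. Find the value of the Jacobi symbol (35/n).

0

Reciprocity: 35 ≡ 3 and 203 ≡ 3 (mod 4), so (35/203) = −(203/35).
Reduce top mod 35: now compute (28/35).
Pull out 2^2: since 35 ≡ 3 (mod 8), (2/35) = -1, so (2/35)^2 = +1.
Reciprocity: 7 ≡ 3 and 35 ≡ 3 (mod 4), so (7/35) = −(35/7).
Reduce top mod 7: now compute (0/7).
Top reduces to 0: gcd > 1, so the symbol is 0.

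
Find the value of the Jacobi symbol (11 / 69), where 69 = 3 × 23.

1

Reciprocity: 11 ≡ 3 and 69 ≡ 1 (mod 4), so (11/69) = +(69/11).
Reduce top mod 11: now compute (3/11).
Reciprocity: 3 ≡ 3 and 11 ≡ 3 (mod 4), so (3/11) = −(11/3).
Reduce top mod 3: now compute (2/3).
Pull out 2: since 3 ≡ 3 (mod 8), (2/3) = -1.
Reached (1/3) = 1. Collecting the sign flips along the way, the symbol is +1.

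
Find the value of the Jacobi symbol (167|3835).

1

Reciprocity: 167 ≡ 3 and 3835 ≡ 3 (mod 4), so (167/3835) = −(3835/167).
Reduce top mod 167: now compute (161/167).
Reciprocity: 161 ≡ 1 and 167 ≡ 3 (mod 4), so (161/167) = +(167/161).
Reduce top mod 161: now compute (6/161).
Pull out 2: since 161 ≡ 1 (mod 8), (2/161) = +1.
Reciprocity: 3 ≡ 3 and 161 ≡ 1 (mod 4), so (3/161) = +(161/3).
Reduce top mod 3: now compute (2/3).
Pull out 2: since 3 ≡ 3 (mod 8), (2/3) = -1.
Reached (1/3) = 1. Collecting the sign flips along the way, the symbol is +1.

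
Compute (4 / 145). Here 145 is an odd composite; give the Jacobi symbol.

1

Pull out 2^2: since 145 ≡ 1 (mod 8), (2/145) = +1, so (2/145)^2 = +1.
Reached (1/145) = 1. Collecting the sign flips along the way, the symbol is +1.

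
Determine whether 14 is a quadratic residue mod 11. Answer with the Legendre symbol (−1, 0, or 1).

Euler's criterion: (14/11) ≡ 3^5 (mod 11).
3^2 ≡ 9 (mod 11)
3^4 ≡ 4 (mod 11)
3^5 = 3^(4+1) ≡ 1 (mod 11).
Result is 1, so (14/11) = 1.

1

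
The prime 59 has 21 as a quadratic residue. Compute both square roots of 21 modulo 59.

Since 59 ≡ 3 (mod 4), a square root of 21 is 21^((59+1)/4) = 21^15 mod 59.
Repeated squaring: 21^2≡28, 21^4≡17, 21^8≡53 (mod 59).
21^15 = 21^(8+4+2+1) ≡ 27 (mod 59).
Check: 27² = 729 ≡ 21 (mod 59). The two roots are 27 and 32.

27, 32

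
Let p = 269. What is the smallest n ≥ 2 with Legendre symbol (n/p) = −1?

2

(2/269) = −1, so 2 is the smallest positive non-residue mod 269.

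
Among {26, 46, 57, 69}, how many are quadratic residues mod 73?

3

(26/73) = -1 → non-residue.
(46/73) = +1 → QR.
(57/73) = +1 → QR.
(69/73) = +1 → QR.
Total quadratic residues among the 4: 3.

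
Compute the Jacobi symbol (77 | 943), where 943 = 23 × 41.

Reciprocity: 77 ≡ 1 and 943 ≡ 3 (mod 4), so (77/943) = +(943/77).
Reduce top mod 77: now compute (19/77).
Reciprocity: 19 ≡ 3 and 77 ≡ 1 (mod 4), so (19/77) = +(77/19).
Reduce top mod 19: now compute (1/19).
Reached (1/19) = 1. Collecting the sign flips along the way, the symbol is +1.

1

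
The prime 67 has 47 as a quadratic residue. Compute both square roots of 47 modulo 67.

28, 39

Since 67 ≡ 3 (mod 4), a square root of 47 is 47^((67+1)/4) = 47^17 mod 67.
Repeated squaring: 47^2≡65, 47^4≡4, 47^8≡16, 47^16≡55 (mod 67).
47^17 = 47^(16+1) ≡ 39 (mod 67).
Check: 39² = 1521 ≡ 47 (mod 67). The two roots are 28 and 39.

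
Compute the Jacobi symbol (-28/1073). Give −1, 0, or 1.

1

First reduce: -28 ≡ 1045 (mod 1073).
Reciprocity: 1045 ≡ 1 and 1073 ≡ 1 (mod 4), so (1045/1073) = +(1073/1045).
Reduce top mod 1045: now compute (28/1045).
Pull out 2^2: since 1045 ≡ 5 (mod 8), (2/1045) = -1, so (2/1045)^2 = +1.
Reciprocity: 7 ≡ 3 and 1045 ≡ 1 (mod 4), so (7/1045) = +(1045/7).
Reduce top mod 7: now compute (2/7).
Pull out 2: since 7 ≡ 7 (mod 8), (2/7) = +1.
Reached (1/7) = 1. Collecting the sign flips along the way, the symbol is +1.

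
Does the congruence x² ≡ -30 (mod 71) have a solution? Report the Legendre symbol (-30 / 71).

-1

Euler's criterion: (-30/71) ≡ 41^35 (mod 71).
41^2 ≡ 48 (mod 71)
41^4 ≡ 32 (mod 71)
41^8 ≡ 30 (mod 71)
41^16 ≡ 48 (mod 71)
41^32 ≡ 32 (mod 71)
41^35 = 41^(32+2+1) ≡ 70 (mod 71).
Result is 70 ≡ −1, so (-30/71) = −1.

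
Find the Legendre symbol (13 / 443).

Reciprocity: 13 ≡ 1 and 443 ≡ 3 (mod 4), so (13/443) = +(443/13).
Reduce top mod 13: now compute (1/13).
Reached (1/13) = 1. Collecting the sign flips along the way, the symbol is +1.

1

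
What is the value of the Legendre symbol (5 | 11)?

1

Reciprocity: 5 ≡ 1 and 11 ≡ 3 (mod 4), so (5/11) = +(11/5).
Reduce top mod 5: now compute (1/5).
Reached (1/5) = 1. Collecting the sign flips along the way, the symbol is +1.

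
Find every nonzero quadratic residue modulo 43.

1 4 6 9 10 11 13 14 15 16 17 21 23 24 25 31 35 36 38 40 41

Square k = 1,…,21 (k and 43−k give the same square):
1²=1, 2²=4, 3²=9, 4²=16, 5²=25, 6²=36, 7²≡6, 8²≡21, 9²≡38, 10²≡14, 11²≡35, 12²≡15, 13²≡40, 14²≡24, 15²≡10, 16²≡41, 17²≡31, 18²≡23, 19²≡17, 20²≡13, 21²≡11 (mod 43).
So the quadratic residues mod 43 are {1, 4, 6, 9, 10, 11, 13, 14, 15, 16, 17, 21, 23, 24, 25, 31, 35, 36, 38, 40, 41}.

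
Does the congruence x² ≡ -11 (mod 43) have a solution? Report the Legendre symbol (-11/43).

Euler's criterion: (-11/43) ≡ 32^21 (mod 43).
32^2 ≡ 35 (mod 43)
32^4 ≡ 21 (mod 43)
32^8 ≡ 11 (mod 43)
32^16 ≡ 35 (mod 43)
32^21 = 32^(16+4+1) ≡ 42 (mod 43).
Result is 42 ≡ −1, so (-11/43) = −1.

-1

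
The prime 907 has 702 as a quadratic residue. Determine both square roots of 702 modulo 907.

Since 907 ≡ 3 (mod 4), a square root of 702 is 702^((907+1)/4) = 702^227 mod 907.
Repeated squaring: 702^2≡303, 702^4≡202, 702^8≡896, 702^16≡121, 702^32≡129, 702^64≡315, 702^128≡362 (mod 907).
702^227 = 702^(128+64+32+2+1) ≡ 274 (mod 907).
Check: 274² = 75076 ≡ 702 (mod 907). The two roots are 274 and 633.

274, 633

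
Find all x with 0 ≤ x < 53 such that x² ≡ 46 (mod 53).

24, 29

53 ≡ 1 (mod 4), so we find a root by search.
Trying successive values, 24² = 576 ≡ 46 (mod 53). The other root is 53 − 24 = 29.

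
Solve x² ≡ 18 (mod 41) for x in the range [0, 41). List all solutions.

41 ≡ 1 (mod 4), so we find a root by search.
Trying successive values, 10² = 100 ≡ 18 (mod 41). The other root is 41 − 10 = 31.

10, 31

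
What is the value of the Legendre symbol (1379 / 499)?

Euler's criterion: (1379/499) ≡ 381^249 (mod 499).
381^2 ≡ 451 (mod 499)
381^4 ≡ 308 (mod 499)
381^8 ≡ 54 (mod 499)
381^16 ≡ 421 (mod 499)
381^32 ≡ 96 (mod 499)
381^64 ≡ 234 (mod 499)
381^128 ≡ 365 (mod 499)
381^249 = 381^(128+64+32+16+8+1) ≡ 498 (mod 499).
Result is 498 ≡ −1, so (1379/499) = −1.

-1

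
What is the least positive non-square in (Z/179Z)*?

(2/179) = −1, so 2 is the smallest positive non-residue mod 179.

2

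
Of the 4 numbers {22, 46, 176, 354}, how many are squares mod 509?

(22/509) = -1 → non-residue.
(46/509) = -1 → non-residue.
(176/509) = +1 → QR.
(354/509) = -1 → non-residue.
Total quadratic residues among the 4: 1.

1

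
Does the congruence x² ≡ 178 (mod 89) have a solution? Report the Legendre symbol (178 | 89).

First reduce: 178 ≡ 0 (mod 89).
Top reduces to 0: gcd > 1, so the symbol is 0.

0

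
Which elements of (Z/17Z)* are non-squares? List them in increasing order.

Square k = 1,…,8 (k and 17−k give the same square):
1²=1, 2²=4, 3²=9, 4²=16, 5²≡8, 6²≡2, 7²≡15, 8²≡13 (mod 17).
The residues are {1, 2, 4, 8, 9, 13, 15, 16}; the non-residues are the remaining 8 nonzero classes.

3,5,6,7,10,11,12,14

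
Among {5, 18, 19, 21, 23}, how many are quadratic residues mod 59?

(5/59) = +1 → QR.
(18/59) = -1 → non-residue.
(19/59) = +1 → QR.
(21/59) = +1 → QR.
(23/59) = -1 → non-residue.
Total quadratic residues among the 5: 3.

3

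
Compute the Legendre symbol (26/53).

-1

Pull out 2: since 53 ≡ 5 (mod 8), (2/53) = -1.
Reciprocity: 13 ≡ 1 and 53 ≡ 1 (mod 4), so (13/53) = +(53/13).
Reduce top mod 13: now compute (1/13).
Reached (1/13) = 1. Collecting the sign flips along the way, the symbol is -1.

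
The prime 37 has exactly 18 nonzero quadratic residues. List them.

1,3,4,7,9,10,11,12,16,21,25,26,27,28,30,33,34,36

Square k = 1,…,18 (k and 37−k give the same square):
1²=1, 2²=4, 3²=9, 4²=16, 5²=25, 6²=36, 7²≡12, 8²≡27, 9²≡7, 10²≡26, 11²≡10, 12²≡33, 13²≡21, 14²≡11, 15²≡3, 16²≡34, 17²≡30, 18²≡28 (mod 37).
So the quadratic residues mod 37 are {1, 3, 4, 7, 9, 10, 11, 12, 16, 21, 25, 26, 27, 28, 30, 33, 34, 36}.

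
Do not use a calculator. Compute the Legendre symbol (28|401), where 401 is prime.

1

Pull out 2^2: since 401 ≡ 1 (mod 8), (2/401) = +1, so (2/401)^2 = +1.
Reciprocity: 7 ≡ 3 and 401 ≡ 1 (mod 4), so (7/401) = +(401/7).
Reduce top mod 7: now compute (2/7).
Pull out 2: since 7 ≡ 7 (mod 8), (2/7) = +1.
Reached (1/7) = 1. Collecting the sign flips along the way, the symbol is +1.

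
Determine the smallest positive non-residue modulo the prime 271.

(2/271) = +1, so 2 is a residue.
(3/271) = −1, so 3 is the smallest positive non-residue mod 271.

3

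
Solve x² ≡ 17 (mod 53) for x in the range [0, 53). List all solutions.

53 ≡ 1 (mod 4), so we find a root by search.
Trying successive values, 21² = 441 ≡ 17 (mod 53). The other root is 53 − 21 = 32.

21, 32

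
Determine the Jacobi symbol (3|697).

1

Reciprocity: 3 ≡ 3 and 697 ≡ 1 (mod 4), so (3/697) = +(697/3).
Reduce top mod 3: now compute (1/3).
Reached (1/3) = 1. Collecting the sign flips along the way, the symbol is +1.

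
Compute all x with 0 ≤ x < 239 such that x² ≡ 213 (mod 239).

90, 149

Since 239 ≡ 3 (mod 4), a square root of 213 is 213^((239+1)/4) = 213^60 mod 239.
Repeated squaring: 213^2≡198, 213^4≡8, 213^8≡64, 213^16≡33, 213^32≡133 (mod 239).
213^60 = 213^(32+16+8+4) ≡ 90 (mod 239).
Check: 90² = 8100 ≡ 213 (mod 239). The two roots are 90 and 149.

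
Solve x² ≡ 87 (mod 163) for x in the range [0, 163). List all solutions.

Since 163 ≡ 3 (mod 4), a square root of 87 is 87^((163+1)/4) = 87^41 mod 163.
Repeated squaring: 87^2≡71, 87^4≡151, 87^8≡144, 87^16≡35, 87^32≡84 (mod 163).
87^41 = 87^(32+8+1) ≡ 24 (mod 163).
Check: 24² = 576 ≡ 87 (mod 163). The two roots are 24 and 139.

24, 139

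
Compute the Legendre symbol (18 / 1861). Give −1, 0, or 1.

Pull out 2: since 1861 ≡ 5 (mod 8), (2/1861) = -1.
Reciprocity: 9 ≡ 1 and 1861 ≡ 1 (mod 4), so (9/1861) = +(1861/9).
Reduce top mod 9: now compute (7/9).
Reciprocity: 7 ≡ 3 and 9 ≡ 1 (mod 4), so (7/9) = +(9/7).
Reduce top mod 7: now compute (2/7).
Pull out 2: since 7 ≡ 7 (mod 8), (2/7) = +1.
Reached (1/7) = 1. Collecting the sign flips along the way, the symbol is -1.

-1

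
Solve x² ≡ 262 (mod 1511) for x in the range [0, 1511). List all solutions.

237, 1274

Since 1511 ≡ 3 (mod 4), a square root of 262 is 262^((1511+1)/4) = 262^378 mod 1511.
Repeated squaring: 262^2≡649, 262^4≡1143, 262^8≡945, 262^16≡24, 262^32≡576, 262^64≡867, 262^128≡722, 262^256≡1500 (mod 1511).
262^378 = 262^(256+64+32+16+8+2) ≡ 1274 (mod 1511).
Check: 1274² = 1623076 ≡ 262 (mod 1511). The two roots are 237 and 1274.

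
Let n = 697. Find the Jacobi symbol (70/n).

Pull out 2: since 697 ≡ 1 (mod 8), (2/697) = +1.
Reciprocity: 35 ≡ 3 and 697 ≡ 1 (mod 4), so (35/697) = +(697/35).
Reduce top mod 35: now compute (32/35).
Pull out 2^5: since 35 ≡ 3 (mod 8), (2/35) = -1, so (2/35)^5 = -1.
Reached (1/35) = 1. Collecting the sign flips along the way, the symbol is -1.

-1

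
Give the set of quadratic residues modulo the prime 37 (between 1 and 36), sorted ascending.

Square k = 1,…,18 (k and 37−k give the same square):
1²=1, 2²=4, 3²=9, 4²=16, 5²=25, 6²=36, 7²≡12, 8²≡27, 9²≡7, 10²≡26, 11²≡10, 12²≡33, 13²≡21, 14²≡11, 15²≡3, 16²≡34, 17²≡30, 18²≡28 (mod 37).
So the quadratic residues mod 37 are {1, 3, 4, 7, 9, 10, 11, 12, 16, 21, 25, 26, 27, 28, 30, 33, 34, 36}.

1 3 4 7 9 10 11 12 16 21 25 26 27 28 30 33 34 36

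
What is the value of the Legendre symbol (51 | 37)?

First reduce: 51 ≡ 14 (mod 37).
Pull out 2: since 37 ≡ 5 (mod 8), (2/37) = -1.
Reciprocity: 7 ≡ 3 and 37 ≡ 1 (mod 4), so (7/37) = +(37/7).
Reduce top mod 7: now compute (2/7).
Pull out 2: since 7 ≡ 7 (mod 8), (2/7) = +1.
Reached (1/7) = 1. Collecting the sign flips along the way, the symbol is -1.

-1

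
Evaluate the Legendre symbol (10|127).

Pull out 2: since 127 ≡ 7 (mod 8), (2/127) = +1.
Reciprocity: 5 ≡ 1 and 127 ≡ 3 (mod 4), so (5/127) = +(127/5).
Reduce top mod 5: now compute (2/5).
Pull out 2: since 5 ≡ 5 (mod 8), (2/5) = -1.
Reached (1/5) = 1. Collecting the sign flips along the way, the symbol is -1.

-1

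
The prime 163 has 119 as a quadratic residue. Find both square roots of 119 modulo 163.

Since 163 ≡ 3 (mod 4), a square root of 119 is 119^((163+1)/4) = 119^41 mod 163.
Repeated squaring: 119^2≡143, 119^4≡74, 119^8≡97, 119^16≡118, 119^32≡69 (mod 163).
119^41 = 119^(32+8+1) ≡ 49 (mod 163).
Check: 49² = 2401 ≡ 119 (mod 163). The two roots are 49 and 114.

49, 114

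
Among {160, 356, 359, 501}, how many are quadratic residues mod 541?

1

(160/541) = -1 → non-residue.
(356/541) = -1 → non-residue.
(359/541) = +1 → QR.
(501/541) = -1 → non-residue.
Total quadratic residues among the 4: 1.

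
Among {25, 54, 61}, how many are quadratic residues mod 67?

2

(25/67) = +1 → QR.
(54/67) = +1 → QR.
(61/67) = -1 → non-residue.
Total quadratic residues among the 3: 2.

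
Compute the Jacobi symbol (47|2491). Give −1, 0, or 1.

0

Reciprocity: 47 ≡ 3 and 2491 ≡ 3 (mod 4), so (47/2491) = −(2491/47).
Reduce top mod 47: now compute (0/47).
Top reduces to 0: gcd > 1, so the symbol is 0.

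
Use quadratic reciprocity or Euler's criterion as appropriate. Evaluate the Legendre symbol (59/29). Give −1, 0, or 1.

First reduce: 59 ≡ 1 (mod 29).
Reached (1/29) = 1. Collecting the sign flips along the way, the symbol is +1.

1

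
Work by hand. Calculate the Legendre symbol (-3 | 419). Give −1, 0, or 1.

-1

Euler's criterion: (-3/419) ≡ 416^209 (mod 419).
416^2 ≡ 9 (mod 419)
416^4 ≡ 81 (mod 419)
416^8 ≡ 276 (mod 419)
416^16 ≡ 337 (mod 419)
416^32 ≡ 20 (mod 419)
416^64 ≡ 400 (mod 419)
416^128 ≡ 361 (mod 419)
416^209 = 416^(128+64+16+1) ≡ 418 (mod 419).
Result is 418 ≡ −1, so (-3/419) = −1.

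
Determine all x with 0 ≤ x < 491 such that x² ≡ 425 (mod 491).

Since 491 ≡ 3 (mod 4), a square root of 425 is 425^((491+1)/4) = 425^123 mod 491.
Repeated squaring: 425^2≡428, 425^4≡41, 425^8≡208, 425^16≡56, 425^32≡190, 425^64≡257 (mod 491).
425^123 = 425^(64+32+16+8+2+1) ≡ 400 (mod 491).
Check: 400² = 160000 ≡ 425 (mod 491). The two roots are 91 and 400.

91, 400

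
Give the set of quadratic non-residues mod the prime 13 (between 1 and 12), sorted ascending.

Square k = 1,…,6 (k and 13−k give the same square):
1²=1, 2²=4, 3²=9, 4²≡3, 5²≡12, 6²≡10 (mod 13).
The residues are {1, 3, 4, 9, 10, 12}; the non-residues are the remaining 6 nonzero classes.

2 5 6 7 8 11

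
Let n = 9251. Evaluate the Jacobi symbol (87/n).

Reciprocity: 87 ≡ 3 and 9251 ≡ 3 (mod 4), so (87/9251) = −(9251/87).
Reduce top mod 87: now compute (29/87).
Reciprocity: 29 ≡ 1 and 87 ≡ 3 (mod 4), so (29/87) = +(87/29).
Reduce top mod 29: now compute (0/29).
Top reduces to 0: gcd > 1, so the symbol is 0.

0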